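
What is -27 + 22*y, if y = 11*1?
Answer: 215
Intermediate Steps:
y = 11
-27 + 22*y = -27 + 22*11 = -27 + 242 = 215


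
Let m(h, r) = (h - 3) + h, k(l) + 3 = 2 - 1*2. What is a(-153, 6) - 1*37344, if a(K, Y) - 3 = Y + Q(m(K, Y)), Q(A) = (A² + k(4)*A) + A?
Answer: 58764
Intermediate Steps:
k(l) = -3 (k(l) = -3 + (2 - 1*2) = -3 + (2 - 2) = -3 + 0 = -3)
m(h, r) = -3 + 2*h (m(h, r) = (-3 + h) + h = -3 + 2*h)
Q(A) = A² - 2*A (Q(A) = (A² - 3*A) + A = A² - 2*A)
a(K, Y) = 3 + Y + (-5 + 2*K)*(-3 + 2*K) (a(K, Y) = 3 + (Y + (-3 + 2*K)*(-2 + (-3 + 2*K))) = 3 + (Y + (-3 + 2*K)*(-5 + 2*K)) = 3 + (Y + (-5 + 2*K)*(-3 + 2*K)) = 3 + Y + (-5 + 2*K)*(-3 + 2*K))
a(-153, 6) - 1*37344 = (18 + 6 - 16*(-153) + 4*(-153)²) - 1*37344 = (18 + 6 + 2448 + 4*23409) - 37344 = (18 + 6 + 2448 + 93636) - 37344 = 96108 - 37344 = 58764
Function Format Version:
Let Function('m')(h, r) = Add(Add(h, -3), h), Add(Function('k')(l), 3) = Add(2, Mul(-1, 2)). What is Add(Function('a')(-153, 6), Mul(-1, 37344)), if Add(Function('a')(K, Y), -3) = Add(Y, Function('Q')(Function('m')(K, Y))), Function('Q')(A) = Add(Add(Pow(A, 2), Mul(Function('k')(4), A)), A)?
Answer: 58764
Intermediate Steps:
Function('k')(l) = -3 (Function('k')(l) = Add(-3, Add(2, Mul(-1, 2))) = Add(-3, Add(2, -2)) = Add(-3, 0) = -3)
Function('m')(h, r) = Add(-3, Mul(2, h)) (Function('m')(h, r) = Add(Add(-3, h), h) = Add(-3, Mul(2, h)))
Function('Q')(A) = Add(Pow(A, 2), Mul(-2, A)) (Function('Q')(A) = Add(Add(Pow(A, 2), Mul(-3, A)), A) = Add(Pow(A, 2), Mul(-2, A)))
Function('a')(K, Y) = Add(3, Y, Mul(Add(-5, Mul(2, K)), Add(-3, Mul(2, K)))) (Function('a')(K, Y) = Add(3, Add(Y, Mul(Add(-3, Mul(2, K)), Add(-2, Add(-3, Mul(2, K)))))) = Add(3, Add(Y, Mul(Add(-3, Mul(2, K)), Add(-5, Mul(2, K))))) = Add(3, Add(Y, Mul(Add(-5, Mul(2, K)), Add(-3, Mul(2, K))))) = Add(3, Y, Mul(Add(-5, Mul(2, K)), Add(-3, Mul(2, K)))))
Add(Function('a')(-153, 6), Mul(-1, 37344)) = Add(Add(18, 6, Mul(-16, -153), Mul(4, Pow(-153, 2))), Mul(-1, 37344)) = Add(Add(18, 6, 2448, Mul(4, 23409)), -37344) = Add(Add(18, 6, 2448, 93636), -37344) = Add(96108, -37344) = 58764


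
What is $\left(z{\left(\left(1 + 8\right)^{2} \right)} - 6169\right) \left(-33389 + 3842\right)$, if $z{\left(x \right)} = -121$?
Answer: $185850630$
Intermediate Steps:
$\left(z{\left(\left(1 + 8\right)^{2} \right)} - 6169\right) \left(-33389 + 3842\right) = \left(-121 - 6169\right) \left(-33389 + 3842\right) = \left(-6290\right) \left(-29547\right) = 185850630$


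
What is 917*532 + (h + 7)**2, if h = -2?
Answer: 487869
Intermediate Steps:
917*532 + (h + 7)**2 = 917*532 + (-2 + 7)**2 = 487844 + 5**2 = 487844 + 25 = 487869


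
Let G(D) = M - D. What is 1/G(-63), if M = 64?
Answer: 1/127 ≈ 0.0078740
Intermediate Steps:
G(D) = 64 - D
1/G(-63) = 1/(64 - 1*(-63)) = 1/(64 + 63) = 1/127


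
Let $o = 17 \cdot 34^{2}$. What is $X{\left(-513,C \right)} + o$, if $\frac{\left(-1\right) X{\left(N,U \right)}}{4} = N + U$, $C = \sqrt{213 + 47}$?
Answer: $21704 - 8 \sqrt{65} \approx 21640.0$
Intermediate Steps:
$C = 2 \sqrt{65}$ ($C = \sqrt{260} = 2 \sqrt{65} \approx 16.125$)
$X{\left(N,U \right)} = - 4 N - 4 U$ ($X{\left(N,U \right)} = - 4 \left(N + U\right) = - 4 N - 4 U$)
$o = 19652$ ($o = 17 \cdot 1156 = 19652$)
$X{\left(-513,C \right)} + o = \left(\left(-4\right) \left(-513\right) - 4 \cdot 2 \sqrt{65}\right) + 19652 = \left(2052 - 8 \sqrt{65}\right) + 19652 = 21704 - 8 \sqrt{65}$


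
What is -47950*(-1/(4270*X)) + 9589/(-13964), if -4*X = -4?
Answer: 8980411/851804 ≈ 10.543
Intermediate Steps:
X = 1 (X = -¼*(-4) = 1)
-47950*(-1/(4270*X)) + 9589/(-13964) = -47950/(1*(-4270)) + 9589/(-13964) = -47950/(-4270) + 9589*(-1/13964) = -47950*(-1/4270) - 9589/13964 = 685/61 - 9589/13964 = 8980411/851804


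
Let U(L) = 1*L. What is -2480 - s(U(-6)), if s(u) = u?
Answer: -2474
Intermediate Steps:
U(L) = L
-2480 - s(U(-6)) = -2480 - 1*(-6) = -2480 + 6 = -2474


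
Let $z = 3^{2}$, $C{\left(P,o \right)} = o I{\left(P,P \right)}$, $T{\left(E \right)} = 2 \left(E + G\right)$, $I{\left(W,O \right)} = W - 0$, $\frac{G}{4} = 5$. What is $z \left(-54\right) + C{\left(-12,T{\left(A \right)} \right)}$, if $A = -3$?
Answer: $-894$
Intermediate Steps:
$G = 20$ ($G = 4 \cdot 5 = 20$)
$I{\left(W,O \right)} = W$ ($I{\left(W,O \right)} = W + 0 = W$)
$T{\left(E \right)} = 40 + 2 E$ ($T{\left(E \right)} = 2 \left(E + 20\right) = 2 \left(20 + E\right) = 40 + 2 E$)
$C{\left(P,o \right)} = P o$ ($C{\left(P,o \right)} = o P = P o$)
$z = 9$
$z \left(-54\right) + C{\left(-12,T{\left(A \right)} \right)} = 9 \left(-54\right) - 12 \left(40 + 2 \left(-3\right)\right) = -486 - 12 \left(40 - 6\right) = -486 - 408 = -894$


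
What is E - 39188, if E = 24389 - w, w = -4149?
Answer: -10650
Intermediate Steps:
E = 28538 (E = 24389 - 1*(-4149) = 24389 + 4149 = 28538)
E - 39188 = 28538 - 39188 = -10650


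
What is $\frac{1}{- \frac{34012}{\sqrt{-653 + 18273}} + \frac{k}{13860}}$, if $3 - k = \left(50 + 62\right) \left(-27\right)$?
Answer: $- \frac{4106851980}{1234576428270319} - \frac{72596573280 \sqrt{4405}}{1234576428270319} \approx -0.0039061$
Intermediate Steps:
$k = 3027$ ($k = 3 - \left(50 + 62\right) \left(-27\right) = 3 - 112 \left(-27\right) = 3 - -3024 = 3 + 3024 = 3027$)
$\frac{1}{- \frac{34012}{\sqrt{-653 + 18273}} + \frac{k}{13860}} = \frac{1}{- \frac{34012}{\sqrt{-653 + 18273}} + \frac{3027}{13860}} = \frac{1}{- \frac{34012}{\sqrt{17620}} + 3027 \cdot \frac{1}{13860}} = \frac{1}{- \frac{34012}{2 \sqrt{4405}} + \frac{1009}{4620}} = \frac{1}{- 34012 \frac{\sqrt{4405}}{8810} + \frac{1009}{4620}} = \frac{1}{- \frac{17006 \sqrt{4405}}{4405} + \frac{1009}{4620}} = \frac{1}{\frac{1009}{4620} - \frac{17006 \sqrt{4405}}{4405}}$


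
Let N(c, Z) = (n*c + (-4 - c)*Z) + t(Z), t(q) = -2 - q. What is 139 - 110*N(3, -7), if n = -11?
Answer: -2171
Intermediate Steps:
N(c, Z) = -2 - Z - 11*c + Z*(-4 - c) (N(c, Z) = (-11*c + (-4 - c)*Z) + (-2 - Z) = (-11*c + Z*(-4 - c)) + (-2 - Z) = -2 - Z - 11*c + Z*(-4 - c))
139 - 110*N(3, -7) = 139 - 110*(-2 - 11*3 - 5*(-7) - 1*(-7)*3) = 139 - 110*(-2 - 33 + 35 + 21) = 139 - 110*21 = 139 - 2310 = -2171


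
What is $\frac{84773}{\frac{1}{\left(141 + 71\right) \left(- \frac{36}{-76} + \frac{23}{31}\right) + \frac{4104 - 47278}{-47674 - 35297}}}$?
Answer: $\frac{1069815212711414}{48869919} \approx 2.1891 \cdot 10^{7}$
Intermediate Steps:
$\frac{84773}{\frac{1}{\left(141 + 71\right) \left(- \frac{36}{-76} + \frac{23}{31}\right) + \frac{4104 - 47278}{-47674 - 35297}}} = \frac{84773}{\frac{1}{212 \left(\left(-36\right) \left(- \frac{1}{76}\right) + 23 \cdot \frac{1}{31}\right) - \frac{43174}{-82971}}} = \frac{84773}{\frac{1}{212 \left(\frac{9}{19} + \frac{23}{31}\right) - - \frac{43174}{82971}}} = \frac{84773}{\frac{1}{212 \cdot \frac{716}{589} + \frac{43174}{82971}}} = \frac{84773}{\frac{1}{\frac{151792}{589} + \frac{43174}{82971}}} = \frac{84773}{\frac{1}{\frac{12619763518}{48869919}}} = \frac{84773}{\frac{48869919}{12619763518}} = 84773 \cdot \frac{12619763518}{48869919} = \frac{1069815212711414}{48869919}$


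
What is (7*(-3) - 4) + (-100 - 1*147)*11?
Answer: -2742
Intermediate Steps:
(7*(-3) - 4) + (-100 - 1*147)*11 = (-21 - 4) + (-100 - 147)*11 = -25 - 247*11 = -25 - 2717 = -2742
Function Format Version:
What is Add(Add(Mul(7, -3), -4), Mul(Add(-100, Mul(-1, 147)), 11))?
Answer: -2742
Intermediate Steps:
Add(Add(Mul(7, -3), -4), Mul(Add(-100, Mul(-1, 147)), 11)) = Add(Add(-21, -4), Mul(Add(-100, -147), 11)) = Add(-25, Mul(-247, 11)) = Add(-25, -2717) = -2742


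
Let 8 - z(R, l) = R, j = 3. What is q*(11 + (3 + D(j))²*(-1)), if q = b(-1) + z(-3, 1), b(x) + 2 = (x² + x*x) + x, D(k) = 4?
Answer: -380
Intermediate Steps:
z(R, l) = 8 - R
b(x) = -2 + x + 2*x² (b(x) = -2 + ((x² + x*x) + x) = -2 + ((x² + x²) + x) = -2 + (2*x² + x) = -2 + (x + 2*x²) = -2 + x + 2*x²)
q = 10 (q = (-2 - 1 + 2*(-1)²) + (8 - 1*(-3)) = (-2 - 1 + 2*1) + (8 + 3) = (-2 - 1 + 2) + 11 = -1 + 11 = 10)
q*(11 + (3 + D(j))²*(-1)) = 10*(11 + (3 + 4)²*(-1)) = 10*(11 + 7²*(-1)) = 10*(11 + 49*(-1)) = 10*(11 - 49) = 10*(-38) = -380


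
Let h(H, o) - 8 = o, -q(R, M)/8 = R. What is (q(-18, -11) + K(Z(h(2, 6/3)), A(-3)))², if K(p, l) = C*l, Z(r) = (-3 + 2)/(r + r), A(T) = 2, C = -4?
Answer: 18496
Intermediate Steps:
q(R, M) = -8*R
h(H, o) = 8 + o
Z(r) = -1/(2*r)
K(p, l) = -4*l
(q(-18, -11) + K(Z(h(2, 6/3)), A(-3)))² = (-8*(-18) - 4*2)² = (144 - 8)² = 136² = 18496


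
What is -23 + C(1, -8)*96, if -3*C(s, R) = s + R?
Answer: 201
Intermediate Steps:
C(s, R) = -R/3 - s/3 (C(s, R) = -(s + R)/3 = -(R + s)/3 = -R/3 - s/3)
-23 + C(1, -8)*96 = -23 + (-⅓*(-8) - ⅓*1)*96 = -23 + (8/3 - ⅓)*96 = -23 + (7/3)*96 = -23 + 224 = 201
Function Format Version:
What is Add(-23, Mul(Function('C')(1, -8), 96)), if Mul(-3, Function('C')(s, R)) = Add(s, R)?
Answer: 201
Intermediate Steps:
Function('C')(s, R) = Add(Mul(Rational(-1, 3), R), Mul(Rational(-1, 3), s)) (Function('C')(s, R) = Mul(Rational(-1, 3), Add(s, R)) = Mul(Rational(-1, 3), Add(R, s)) = Add(Mul(Rational(-1, 3), R), Mul(Rational(-1, 3), s)))
Add(-23, Mul(Function('C')(1, -8), 96)) = Add(-23, Mul(Add(Mul(Rational(-1, 3), -8), Mul(Rational(-1, 3), 1)), 96)) = Add(-23, Mul(Add(Rational(8, 3), Rational(-1, 3)), 96)) = Add(-23, Mul(Rational(7, 3), 96)) = Add(-23, 224) = 201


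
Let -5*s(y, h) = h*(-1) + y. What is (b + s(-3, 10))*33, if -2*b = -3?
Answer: 1353/10 ≈ 135.30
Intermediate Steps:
b = 3/2 (b = -1/2*(-3) = 3/2 ≈ 1.5000)
s(y, h) = -y/5 + h/5 (s(y, h) = -(h*(-1) + y)/5 = -(-h + y)/5 = -(y - h)/5 = -y/5 + h/5)
(b + s(-3, 10))*33 = (3/2 + (-1/5*(-3) + (1/5)*10))*33 = (3/2 + (3/5 + 2))*33 = (3/2 + 13/5)*33 = (41/10)*33 = 1353/10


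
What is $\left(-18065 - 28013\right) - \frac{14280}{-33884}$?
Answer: $- \frac{390323168}{8471} \approx -46078.0$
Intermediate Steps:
$\left(-18065 - 28013\right) - \frac{14280}{-33884} = -46078 - - \frac{3570}{8471} = -46078 + \frac{3570}{8471} = - \frac{390323168}{8471}$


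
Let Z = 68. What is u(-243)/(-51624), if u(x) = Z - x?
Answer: -311/51624 ≈ -0.0060243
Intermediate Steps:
u(x) = 68 - x
u(-243)/(-51624) = (68 - 1*(-243))/(-51624) = (68 + 243)*(-1/51624) = 311*(-1/51624) = -311/51624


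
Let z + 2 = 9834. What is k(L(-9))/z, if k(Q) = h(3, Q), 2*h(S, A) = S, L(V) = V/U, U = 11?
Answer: 3/19664 ≈ 0.00015256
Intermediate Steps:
L(V) = V/11
h(S, A) = S/2
k(Q) = 3/2 (k(Q) = (1/2)*3 = 3/2)
z = 9832 (z = -2 + 9834 = 9832)
k(L(-9))/z = (3/2)/9832 = (3/2)*(1/9832) = 3/19664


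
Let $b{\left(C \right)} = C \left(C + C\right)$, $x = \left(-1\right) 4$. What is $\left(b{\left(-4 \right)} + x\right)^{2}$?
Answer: $784$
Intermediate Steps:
$x = -4$
$b{\left(C \right)} = 2 C^{2}$ ($b{\left(C \right)} = C 2 C = 2 C^{2}$)
$\left(b{\left(-4 \right)} + x\right)^{2} = \left(2 \left(-4\right)^{2} - 4\right)^{2} = \left(2 \cdot 16 - 4\right)^{2} = \left(32 - 4\right)^{2} = 28^{2} = 784$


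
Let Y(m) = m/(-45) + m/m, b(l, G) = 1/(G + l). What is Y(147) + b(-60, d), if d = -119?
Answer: -6101/2685 ≈ -2.2723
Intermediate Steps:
Y(m) = 1 - m/45 (Y(m) = m*(-1/45) + 1 = -m/45 + 1 = 1 - m/45)
Y(147) + b(-60, d) = (1 - 1/45*147) + 1/(-119 - 60) = (1 - 49/15) + 1/(-179) = -34/15 - 1/179 = -6101/2685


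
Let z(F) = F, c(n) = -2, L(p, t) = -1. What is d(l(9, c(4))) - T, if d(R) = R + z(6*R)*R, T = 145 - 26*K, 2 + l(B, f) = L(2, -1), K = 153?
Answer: 3884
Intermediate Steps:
l(B, f) = -3 (l(B, f) = -2 - 1 = -3)
T = -3833 (T = 145 - 26*153 = 145 - 3978 = -3833)
d(R) = R + 6*R**2 (d(R) = R + (6*R)*R = R + 6*R**2)
d(l(9, c(4))) - T = -3*(1 + 6*(-3)) - 1*(-3833) = -3*(1 - 18) + 3833 = -3*(-17) + 3833 = 51 + 3833 = 3884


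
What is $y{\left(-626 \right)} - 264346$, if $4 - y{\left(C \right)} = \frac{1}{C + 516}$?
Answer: $- \frac{29077619}{110} \approx -2.6434 \cdot 10^{5}$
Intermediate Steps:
$y{\left(C \right)} = 4 - \frac{1}{516 + C}$ ($y{\left(C \right)} = 4 - \frac{1}{C + 516} = 4 - \frac{1}{516 + C}$)
$y{\left(-626 \right)} - 264346 = \frac{2063 + 4 \left(-626\right)}{516 - 626} - 264346 = \frac{2063 - 2504}{-110} - 264346 = \left(- \frac{1}{110}\right) \left(-441\right) - 264346 = \frac{441}{110} - 264346 = - \frac{29077619}{110}$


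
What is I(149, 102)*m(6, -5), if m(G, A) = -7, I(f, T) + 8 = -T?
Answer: 770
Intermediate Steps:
I(f, T) = -8 - T
I(149, 102)*m(6, -5) = (-8 - 1*102)*(-7) = (-8 - 102)*(-7) = -110*(-7) = 770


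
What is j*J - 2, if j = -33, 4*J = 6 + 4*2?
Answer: -235/2 ≈ -117.50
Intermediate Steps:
J = 7/2 (J = (6 + 4*2)/4 = (6 + 8)/4 = (¼)*14 = 7/2 ≈ 3.5000)
j*J - 2 = -33*7/2 - 2 = -231/2 - 2 = -235/2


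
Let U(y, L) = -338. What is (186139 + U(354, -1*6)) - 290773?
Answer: -104972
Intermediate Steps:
(186139 + U(354, -1*6)) - 290773 = (186139 - 338) - 290773 = 185801 - 290773 = -104972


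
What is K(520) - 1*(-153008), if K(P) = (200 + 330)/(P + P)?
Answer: 15912885/104 ≈ 1.5301e+5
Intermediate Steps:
K(P) = 265/P (K(P) = 530/((2*P)) = 530*(1/(2*P)) = 265/P)
K(520) - 1*(-153008) = 265/520 - 1*(-153008) = 265*(1/520) + 153008 = 53/104 + 153008 = 15912885/104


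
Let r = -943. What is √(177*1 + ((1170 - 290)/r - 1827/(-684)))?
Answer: √229512917845/35834 ≈ 13.369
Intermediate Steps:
√(177*1 + ((1170 - 290)/r - 1827/(-684))) = √(177*1 + ((1170 - 290)/(-943) - 1827/(-684))) = √(177 + (880*(-1/943) - 1827*(-1/684))) = √(177 + (-880/943 + 203/76)) = √(177 + 124549/71668) = √(12809785/71668) = √229512917845/35834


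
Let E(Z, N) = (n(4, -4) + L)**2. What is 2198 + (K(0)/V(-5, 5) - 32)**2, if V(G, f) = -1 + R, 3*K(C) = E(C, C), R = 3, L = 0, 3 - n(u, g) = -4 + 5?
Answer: 28618/9 ≈ 3179.8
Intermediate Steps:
n(u, g) = 2 (n(u, g) = 3 - (-4 + 5) = 3 - 1*1 = 3 - 1 = 2)
E(Z, N) = 4 (E(Z, N) = (2 + 0)**2 = 2**2 = 4)
K(C) = 4/3 (K(C) = (1/3)*4 = 4/3)
V(G, f) = 2 (V(G, f) = -1 + 3 = 2)
2198 + (K(0)/V(-5, 5) - 32)**2 = 2198 + ((4/3)/2 - 32)**2 = 2198 + ((4/3)*(1/2) - 32)**2 = 2198 + (2/3 - 32)**2 = 2198 + (-94/3)**2 = 2198 + 8836/9 = 28618/9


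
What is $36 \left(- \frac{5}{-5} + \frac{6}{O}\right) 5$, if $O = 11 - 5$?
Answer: $360$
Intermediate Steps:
$O = 6$ ($O = 11 - 5 = 6$)
$36 \left(- \frac{5}{-5} + \frac{6}{O}\right) 5 = 36 \left(- \frac{5}{-5} + \frac{6}{6}\right) 5 = 36 \left(\left(-5\right) \left(- \frac{1}{5}\right) + 6 \cdot \frac{1}{6}\right) 5 = 36 \left(1 + 1\right) 5 = 36 \cdot 2 \cdot 5 = 72 \cdot 5 = 360$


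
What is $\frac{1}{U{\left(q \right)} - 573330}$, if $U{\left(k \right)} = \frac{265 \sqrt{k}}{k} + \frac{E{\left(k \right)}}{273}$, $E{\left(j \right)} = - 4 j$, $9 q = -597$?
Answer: $- \frac{76528783688994}{43876173314099796199} + \frac{177751665 i \sqrt{597}}{43876173314099796199} \approx -1.7442 \cdot 10^{-6} + 9.8986 \cdot 10^{-11} i$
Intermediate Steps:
$q = - \frac{199}{3}$ ($q = \frac{1}{9} \left(-597\right) = - \frac{199}{3} \approx -66.333$)
$U{\left(k \right)} = \frac{265}{\sqrt{k}} - \frac{4 k}{273}$ ($U{\left(k \right)} = \frac{265 \sqrt{k}}{k} + \frac{\left(-4\right) k}{273} = \frac{265}{\sqrt{k}} + - 4 k \frac{1}{273} = \frac{265}{\sqrt{k}} - \frac{4 k}{273}$)
$\frac{1}{U{\left(q \right)} - 573330} = \frac{1}{\left(\frac{265}{\frac{1}{3} i \sqrt{597}} - - \frac{796}{819}\right) - 573330} = \frac{1}{\left(265 \left(- \frac{i \sqrt{597}}{199}\right) + \frac{796}{819}\right) - 573330} = \frac{1}{\left(- \frac{265 i \sqrt{597}}{199} + \frac{796}{819}\right) - 573330} = \frac{1}{\left(\frac{796}{819} - \frac{265 i \sqrt{597}}{199}\right) - 573330} = \frac{1}{- \frac{469556474}{819} - \frac{265 i \sqrt{597}}{199}}$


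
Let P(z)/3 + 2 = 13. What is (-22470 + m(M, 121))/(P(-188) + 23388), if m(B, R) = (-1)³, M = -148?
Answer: -22471/23421 ≈ -0.95944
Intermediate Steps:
m(B, R) = -1
P(z) = 33 (P(z) = -6 + 3*13 = -6 + 39 = 33)
(-22470 + m(M, 121))/(P(-188) + 23388) = (-22470 - 1)/(33 + 23388) = -22471/23421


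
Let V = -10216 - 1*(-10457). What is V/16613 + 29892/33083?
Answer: 504568799/549607879 ≈ 0.91805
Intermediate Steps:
V = 241 (V = -10216 + 10457 = 241)
V/16613 + 29892/33083 = 241/16613 + 29892/33083 = 504568799/549607879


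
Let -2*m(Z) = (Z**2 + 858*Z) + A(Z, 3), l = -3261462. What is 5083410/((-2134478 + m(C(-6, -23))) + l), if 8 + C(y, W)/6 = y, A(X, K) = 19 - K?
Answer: -508341/536344 ≈ -0.94779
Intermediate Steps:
C(y, W) = -48 + 6*y
m(Z) = -8 - 429*Z - Z**2/2 (m(Z) = -((Z**2 + 858*Z) + (19 - 1*3))/2 = -((Z**2 + 858*Z) + (19 - 3))/2 = -((Z**2 + 858*Z) + 16)/2 = -(16 + Z**2 + 858*Z)/2 = -8 - 429*Z - Z**2/2)
5083410/((-2134478 + m(C(-6, -23))) + l) = 5083410/((-2134478 + (-8 - 429*(-48 + 6*(-6)) - (-48 + 6*(-6))**2/2)) - 3261462) = 5083410/((-2134478 + (-8 - 429*(-48 - 36) - (-48 - 36)**2/2)) - 3261462) = 5083410/((-2134478 + (-8 - 429*(-84) - 1/2*(-84)**2)) - 3261462) = 5083410/((-2134478 + (-8 + 36036 - 1/2*7056)) - 3261462) = 5083410/((-2134478 + (-8 + 36036 - 3528)) - 3261462) = 5083410/((-2134478 + 32500) - 3261462) = 5083410/(-2101978 - 3261462) = 5083410/(-5363440) = 5083410*(-1/5363440) = -508341/536344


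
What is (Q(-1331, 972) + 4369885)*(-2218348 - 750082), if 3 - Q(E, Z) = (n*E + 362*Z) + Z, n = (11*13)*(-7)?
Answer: -7969406358030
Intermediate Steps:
n = -1001 (n = 143*(-7) = -1001)
Q(E, Z) = 3 - 363*Z + 1001*E (Q(E, Z) = 3 - ((-1001*E + 362*Z) + Z) = 3 - (-1001*E + 363*Z) = 3 + (-363*Z + 1001*E) = 3 - 363*Z + 1001*E)
(Q(-1331, 972) + 4369885)*(-2218348 - 750082) = ((3 - 363*972 + 1001*(-1331)) + 4369885)*(-2218348 - 750082) = ((3 - 352836 - 1332331) + 4369885)*(-2968430) = (-1685164 + 4369885)*(-2968430) = 2684721*(-2968430) = -7969406358030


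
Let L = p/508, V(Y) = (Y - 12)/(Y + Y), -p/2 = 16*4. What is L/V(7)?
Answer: 448/635 ≈ 0.70551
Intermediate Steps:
p = -128 (p = -32*4 = -2*64 = -128)
V(Y) = (-12 + Y)/(2*Y) (V(Y) = (-12 + Y)/((2*Y)) = (-12 + Y)*(1/(2*Y)) = (-12 + Y)/(2*Y))
L = -32/127 (L = -128/508 = -128*1/508 = -32/127 ≈ -0.25197)
L/V(7) = -32*14/(-12 + 7)/127 = -32/(127*((½)*(⅐)*(-5))) = -32/(127*(-5/14)) = -32/127*(-14/5) = 448/635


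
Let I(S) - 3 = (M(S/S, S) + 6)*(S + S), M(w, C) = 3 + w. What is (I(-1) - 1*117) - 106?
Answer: -240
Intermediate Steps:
I(S) = 3 + 20*S (I(S) = 3 + ((3 + S/S) + 6)*(S + S) = 3 + ((3 + 1) + 6)*(2*S) = 3 + (4 + 6)*(2*S) = 3 + 10*(2*S) = 3 + 20*S)
(I(-1) - 1*117) - 106 = ((3 + 20*(-1)) - 1*117) - 106 = ((3 - 20) - 117) - 106 = (-17 - 117) - 106 = -134 - 106 = -240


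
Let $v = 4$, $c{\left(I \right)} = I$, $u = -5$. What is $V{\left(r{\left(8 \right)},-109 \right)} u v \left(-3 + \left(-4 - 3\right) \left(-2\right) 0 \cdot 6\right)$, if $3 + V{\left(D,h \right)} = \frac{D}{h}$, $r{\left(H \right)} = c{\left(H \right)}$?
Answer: $- \frac{20100}{109} \approx -184.4$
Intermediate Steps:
$r{\left(H \right)} = H$
$V{\left(D,h \right)} = -3 + \frac{D}{h}$
$V{\left(r{\left(8 \right)},-109 \right)} u v \left(-3 + \left(-4 - 3\right) \left(-2\right) 0 \cdot 6\right) = \left(-3 + \frac{8}{-109}\right) \left(-5\right) 4 \left(-3 + \left(-4 - 3\right) \left(-2\right) 0 \cdot 6\right) = \left(-3 + 8 \left(- \frac{1}{109}\right)\right) \left(- 20 \left(-3 + \left(-7\right) \left(-2\right) 0 \cdot 6\right)\right) = \left(-3 - \frac{8}{109}\right) \left(- 20 \left(-3 + 14 \cdot 0 \cdot 6\right)\right) = - \frac{335 \left(- 20 \left(-3 + 0 \cdot 6\right)\right)}{109} = - \frac{335 \left(- 20 \left(-3 + 0\right)\right)}{109} = - \frac{335 \left(\left(-20\right) \left(-3\right)\right)}{109} = \left(- \frac{335}{109}\right) 60 = - \frac{20100}{109}$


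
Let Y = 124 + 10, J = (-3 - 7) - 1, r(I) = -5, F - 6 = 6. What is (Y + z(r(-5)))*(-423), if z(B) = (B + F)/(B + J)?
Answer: -903951/16 ≈ -56497.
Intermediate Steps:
F = 12 (F = 6 + 6 = 12)
J = -11 (J = -10 - 1 = -11)
Y = 134
z(B) = (12 + B)/(-11 + B) (z(B) = (B + 12)/(B - 11) = (12 + B)/(-11 + B))
(Y + z(r(-5)))*(-423) = (134 + (12 - 5)/(-11 - 5))*(-423) = (134 + 7/(-16))*(-423) = (134 - 1/16*7)*(-423) = (134 - 7/16)*(-423) = (2137/16)*(-423) = -903951/16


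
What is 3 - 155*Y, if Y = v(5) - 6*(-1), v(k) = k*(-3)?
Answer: 1398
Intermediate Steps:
v(k) = -3*k
Y = -9 (Y = -3*5 - 6*(-1) = -15 + 6 = -9)
3 - 155*Y = 3 - 155*(-9) = 3 + 1395 = 1398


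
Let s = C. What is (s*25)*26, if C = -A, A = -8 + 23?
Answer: -9750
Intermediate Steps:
A = 15
C = -15 (C = -1*15 = -15)
s = -15
(s*25)*26 = -15*25*26 = -375*26 = -9750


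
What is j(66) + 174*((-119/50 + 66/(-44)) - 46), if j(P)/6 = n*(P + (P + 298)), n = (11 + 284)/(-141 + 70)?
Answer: -34432938/1775 ≈ -19399.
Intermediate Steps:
n = -295/71 (n = 295/(-71) = 295*(-1/71) = -295/71 ≈ -4.1549)
j(P) = -527460/71 - 3540*P/71 (j(P) = 6*(-295*(P + (P + 298))/71) = 6*(-295*(P + (298 + P))/71) = 6*(-295*(298 + 2*P)/71) = 6*(-87910/71 - 590*P/71) = -527460/71 - 3540*P/71)
j(66) + 174*((-119/50 + 66/(-44)) - 46) = (-527460/71 - 3540/71*66) + 174*((-119/50 + 66/(-44)) - 46) = (-527460/71 - 233640/71) + 174*((-119*1/50 + 66*(-1/44)) - 46) = -761100/71 + 174*((-119/50 - 3/2) - 46) = -761100/71 + 174*(-97/25 - 46) = -761100/71 + 174*(-1247/25) = -761100/71 - 216978/25 = -34432938/1775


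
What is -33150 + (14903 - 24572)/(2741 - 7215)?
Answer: -148303431/4474 ≈ -33148.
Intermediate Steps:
-33150 + (14903 - 24572)/(2741 - 7215) = -33150 - 9669/(-4474) = -33150 - 9669*(-1/4474) = -33150 + 9669/4474 = -148303431/4474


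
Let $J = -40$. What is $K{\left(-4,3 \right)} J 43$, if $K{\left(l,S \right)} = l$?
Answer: $6880$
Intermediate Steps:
$K{\left(-4,3 \right)} J 43 = \left(-4\right) \left(-40\right) 43 = 160 \cdot 43 = 6880$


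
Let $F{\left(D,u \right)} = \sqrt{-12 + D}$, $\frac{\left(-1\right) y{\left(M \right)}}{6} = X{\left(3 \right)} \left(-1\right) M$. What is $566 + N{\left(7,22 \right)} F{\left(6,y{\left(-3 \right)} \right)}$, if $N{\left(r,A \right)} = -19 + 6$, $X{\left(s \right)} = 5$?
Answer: $566 - 13 i \sqrt{6} \approx 566.0 - 31.843 i$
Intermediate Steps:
$y{\left(M \right)} = 30 M$ ($y{\left(M \right)} = - 6 \cdot 5 \left(-1\right) M = - 6 \left(- 5 M\right) = 30 M$)
$N{\left(r,A \right)} = -13$
$566 + N{\left(7,22 \right)} F{\left(6,y{\left(-3 \right)} \right)} = 566 - 13 \sqrt{-12 + 6} = 566 - 13 \sqrt{-6} = 566 - 13 i \sqrt{6}$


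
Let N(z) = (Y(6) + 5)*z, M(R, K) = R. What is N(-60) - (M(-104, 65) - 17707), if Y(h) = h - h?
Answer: 17511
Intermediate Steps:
Y(h) = 0
N(z) = 5*z (N(z) = (0 + 5)*z = 5*z)
N(-60) - (M(-104, 65) - 17707) = 5*(-60) - (-104 - 17707) = -300 - 1*(-17811) = -300 + 17811 = 17511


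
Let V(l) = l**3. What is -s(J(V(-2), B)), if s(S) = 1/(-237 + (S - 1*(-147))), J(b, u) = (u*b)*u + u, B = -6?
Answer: 1/384 ≈ 0.0026042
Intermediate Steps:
J(b, u) = u + b*u**2 (J(b, u) = (b*u)*u + u = b*u**2 + u = u + b*u**2)
s(S) = 1/(-90 + S) (s(S) = 1/(-237 + (S + 147)) = 1/(-237 + (147 + S)) = 1/(-90 + S))
-s(J(V(-2), B)) = -1/(-90 - 6*(1 + (-2)**3*(-6))) = -1/(-90 - 6*(1 - 8*(-6))) = -1/(-90 - 6*(1 + 48)) = -1/(-90 - 6*49) = -1/(-90 - 294) = -1/(-384) = -1*(-1/384) = 1/384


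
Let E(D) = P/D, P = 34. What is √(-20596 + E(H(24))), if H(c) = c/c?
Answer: I*√20562 ≈ 143.39*I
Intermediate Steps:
H(c) = 1
E(D) = 34/D
√(-20596 + E(H(24))) = √(-20596 + 34/1) = √(-20596 + 34*1) = √(-20596 + 34) = √(-20562) = I*√20562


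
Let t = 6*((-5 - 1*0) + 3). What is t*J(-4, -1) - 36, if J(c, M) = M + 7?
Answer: -108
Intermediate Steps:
J(c, M) = 7 + M
t = -12 (t = 6*((-5 + 0) + 3) = 6*(-5 + 3) = 6*(-2) = -12)
t*J(-4, -1) - 36 = -12*(7 - 1) - 36 = -12*6 - 36 = -72 - 36 = -108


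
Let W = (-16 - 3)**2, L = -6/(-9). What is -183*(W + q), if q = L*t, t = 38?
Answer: -70699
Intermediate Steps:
L = 2/3 (L = -6*(-1/9) = 2/3 ≈ 0.66667)
W = 361 (W = (-19)**2 = 361)
q = 76/3 (q = (2/3)*38 = 76/3 ≈ 25.333)
-183*(W + q) = -183*(361 + 76/3) = -183*1159/3 = -70699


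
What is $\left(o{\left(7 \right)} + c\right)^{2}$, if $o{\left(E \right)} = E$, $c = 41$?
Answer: $2304$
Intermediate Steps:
$\left(o{\left(7 \right)} + c\right)^{2} = \left(7 + 41\right)^{2} = 48^{2} = 2304$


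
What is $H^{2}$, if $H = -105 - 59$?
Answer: $26896$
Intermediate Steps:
$H = -164$ ($H = -105 - 59 = -164$)
$H^{2} = \left(-164\right)^{2} = 26896$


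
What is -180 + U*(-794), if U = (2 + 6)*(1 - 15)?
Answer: 88748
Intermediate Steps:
U = -112 (U = 8*(-14) = -112)
-180 + U*(-794) = -180 - 112*(-794) = -180 + 88928 = 88748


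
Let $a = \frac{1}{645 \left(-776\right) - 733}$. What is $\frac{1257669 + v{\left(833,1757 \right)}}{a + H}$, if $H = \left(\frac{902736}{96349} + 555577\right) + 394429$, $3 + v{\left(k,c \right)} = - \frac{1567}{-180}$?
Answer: $\frac{10933142985925864759}{8258617134456055380} \approx 1.3238$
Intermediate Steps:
$v{\left(k,c \right)} = \frac{1027}{180}$ ($v{\left(k,c \right)} = -3 - \frac{1567}{-180} = -3 - - \frac{1567}{180} = -3 + \frac{1567}{180} = \frac{1027}{180}$)
$a = - \frac{1}{501253}$ ($a = \frac{1}{-500520 - 733} = \frac{1}{-501253} = - \frac{1}{501253} \approx -1.995 \cdot 10^{-6}$)
$H = \frac{91533030830}{96349}$ ($H = \left(902736 \cdot \frac{1}{96349} + 555577\right) + 394429 = \left(\frac{902736}{96349} + 555577\right) + 394429 = \frac{53530191109}{96349} + 394429 = \frac{91533030830}{96349} \approx 9.5002 \cdot 10^{5}$)
$\frac{1257669 + v{\left(833,1757 \right)}}{a + H} = \frac{1257669 + \frac{1027}{180}}{- \frac{1}{501253} + \frac{91533030830}{96349}} = \frac{226381447}{180 \cdot \frac{45881206302533641}{48295225297}} = \frac{226381447}{180} \cdot \frac{48295225297}{45881206302533641} = \frac{10933142985925864759}{8258617134456055380}$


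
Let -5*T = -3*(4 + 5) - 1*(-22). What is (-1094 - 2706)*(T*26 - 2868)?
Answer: 10799600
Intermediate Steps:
T = 1 (T = -(-3*(4 + 5) - 1*(-22))/5 = -(-3*9 + 22)/5 = -(-27 + 22)/5 = -⅕*(-5) = 1)
(-1094 - 2706)*(T*26 - 2868) = (-1094 - 2706)*(1*26 - 2868) = -3800*(26 - 2868) = -3800*(-2842) = 10799600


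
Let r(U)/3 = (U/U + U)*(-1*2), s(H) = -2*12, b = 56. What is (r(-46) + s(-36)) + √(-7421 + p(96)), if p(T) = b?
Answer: 246 + I*√7365 ≈ 246.0 + 85.82*I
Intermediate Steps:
p(T) = 56
s(H) = -24
r(U) = -6 - 6*U (r(U) = 3*((U/U + U)*(-1*2)) = 3*((1 + U)*(-2)) = 3*(-2 - 2*U) = -6 - 6*U)
(r(-46) + s(-36)) + √(-7421 + p(96)) = ((-6 - 6*(-46)) - 24) + √(-7421 + 56) = ((-6 + 276) - 24) + √(-7365) = (270 - 24) + I*√7365 = 246 + I*√7365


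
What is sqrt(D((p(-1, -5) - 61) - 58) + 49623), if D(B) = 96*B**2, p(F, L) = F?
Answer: sqrt(1432023) ≈ 1196.7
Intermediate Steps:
sqrt(D((p(-1, -5) - 61) - 58) + 49623) = sqrt(96*((-1 - 61) - 58)**2 + 49623) = sqrt(96*(-62 - 58)**2 + 49623) = sqrt(96*(-120)**2 + 49623) = sqrt(96*14400 + 49623) = sqrt(1382400 + 49623) = sqrt(1432023)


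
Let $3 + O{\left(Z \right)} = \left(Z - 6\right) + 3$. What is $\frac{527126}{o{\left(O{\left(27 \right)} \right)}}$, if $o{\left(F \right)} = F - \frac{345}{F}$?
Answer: $\frac{1844941}{16} \approx 1.1531 \cdot 10^{5}$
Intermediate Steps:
$O{\left(Z \right)} = -6 + Z$ ($O{\left(Z \right)} = -3 + \left(\left(Z - 6\right) + 3\right) = -3 + \left(\left(-6 + Z\right) + 3\right) = -3 + \left(-3 + Z\right) = -6 + Z$)
$\frac{527126}{o{\left(O{\left(27 \right)} \right)}} = \frac{527126}{\left(-6 + 27\right) - \frac{345}{-6 + 27}} = \frac{527126}{21 - \frac{345}{21}} = \frac{527126}{21 - \frac{115}{7}} = \frac{527126}{\frac{32}{7}} = 527126 \cdot \frac{7}{32} = \frac{1844941}{16}$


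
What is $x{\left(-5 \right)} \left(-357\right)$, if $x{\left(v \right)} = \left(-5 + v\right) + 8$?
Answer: $714$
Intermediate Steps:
$x{\left(v \right)} = 3 + v$
$x{\left(-5 \right)} \left(-357\right) = \left(3 - 5\right) \left(-357\right) = \left(-2\right) \left(-357\right) = 714$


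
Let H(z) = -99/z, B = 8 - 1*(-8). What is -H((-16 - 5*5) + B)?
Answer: -99/25 ≈ -3.9600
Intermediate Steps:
B = 16 (B = 8 + 8 = 16)
-H((-16 - 5*5) + B) = -(-99)/((-16 - 5*5) + 16) = -(-99)/((-16 - 25) + 16) = -(-99)/(-41 + 16) = -(-99)/(-25) = -(-99)*(-1)/25 = -1*99/25 = -99/25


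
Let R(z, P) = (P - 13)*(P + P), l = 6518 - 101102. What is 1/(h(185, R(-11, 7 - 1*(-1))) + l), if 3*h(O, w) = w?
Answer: -3/283832 ≈ -1.0570e-5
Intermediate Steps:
l = -94584
R(z, P) = 2*P*(-13 + P) (R(z, P) = (-13 + P)*(2*P) = 2*P*(-13 + P))
h(O, w) = w/3
1/(h(185, R(-11, 7 - 1*(-1))) + l) = 1/((2*(7 - 1*(-1))*(-13 + (7 - 1*(-1))))/3 - 94584) = 1/((2*(7 + 1)*(-13 + (7 + 1)))/3 - 94584) = 1/((2*8*(-13 + 8))/3 - 94584) = 1/((2*8*(-5))/3 - 94584) = 1/((1/3)*(-80) - 94584) = 1/(-80/3 - 94584) = 1/(-283832/3) = -3/283832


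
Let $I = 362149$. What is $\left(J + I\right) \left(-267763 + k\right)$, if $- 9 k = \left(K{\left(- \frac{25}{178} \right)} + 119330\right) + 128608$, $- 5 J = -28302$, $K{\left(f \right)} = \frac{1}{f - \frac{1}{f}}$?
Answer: $- \frac{4337459077744069}{39933} \approx -1.0862 \cdot 10^{11}$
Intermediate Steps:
$J = \frac{28302}{5}$ ($J = \left(- \frac{1}{5}\right) \left(-28302\right) = \frac{28302}{5} \approx 5660.4$)
$k = - \frac{7700710792}{279531}$ ($k = - \frac{\left(\frac{\left(-25\right) \frac{1}{178}}{-1 + \left(- \frac{25}{178}\right)^{2}} + 119330\right) + 128608}{9} = - \frac{\left(\frac{\left(-25\right) \frac{1}{178}}{-1 + \left(\left(-25\right) \frac{1}{178}\right)^{2}} + 119330\right) + 128608}{9} = - \frac{\left(- \frac{25}{178 \left(-1 + \left(- \frac{25}{178}\right)^{2}\right)} + 119330\right) + 128608}{9} = - \frac{\left(- \frac{25}{178 \left(-1 + \frac{625}{31684}\right)} + 119330\right) + 128608}{9} = - \frac{\left(- \frac{25}{178 \left(- \frac{31059}{31684}\right)} + 119330\right) + 128608}{9} = - \frac{\left(\left(- \frac{25}{178}\right) \left(- \frac{31684}{31059}\right) + 119330\right) + 128608}{9} = - \frac{\left(\frac{4450}{31059} + 119330\right) + 128608}{9} = - \frac{\frac{3706274920}{31059} + 128608}{9} = \left(- \frac{1}{9}\right) \frac{7700710792}{31059} = - \frac{7700710792}{279531} \approx -27549.0$)
$\left(J + I\right) \left(-267763 + k\right) = \left(\frac{28302}{5} + 362149\right) \left(-267763 - \frac{7700710792}{279531}\right) = \frac{1839047}{5} \left(- \frac{82548769945}{279531}\right) = - \frac{4337459077744069}{39933}$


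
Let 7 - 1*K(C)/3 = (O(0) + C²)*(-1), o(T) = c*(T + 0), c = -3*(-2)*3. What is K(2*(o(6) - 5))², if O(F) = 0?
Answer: 16212674241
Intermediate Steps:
c = 18 (c = 6*3 = 18)
o(T) = 18*T (o(T) = 18*(T + 0) = 18*T)
K(C) = 21 + 3*C² (K(C) = 21 - 3*(0 + C²)*(-1) = 21 - 3*C²*(-1) = 21 - (-3)*C² = 21 + 3*C²)
K(2*(o(6) - 5))² = (21 + 3*(2*(18*6 - 5))²)² = (21 + 3*(2*(108 - 5))²)² = (21 + 3*(2*103)²)² = (21 + 3*206²)² = (21 + 3*42436)² = (21 + 127308)² = 127329² = 16212674241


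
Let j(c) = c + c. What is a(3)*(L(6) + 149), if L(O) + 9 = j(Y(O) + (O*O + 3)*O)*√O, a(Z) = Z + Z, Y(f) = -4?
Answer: 840 + 2760*√6 ≈ 7600.6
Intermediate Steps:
j(c) = 2*c
a(Z) = 2*Z
L(O) = -9 + √O*(-8 + 2*O*(3 + O²)) (L(O) = -9 + (2*(-4 + (O*O + 3)*O))*√O = -9 + (2*(-4 + (O² + 3)*O))*√O = -9 + (2*(-4 + (3 + O²)*O))*√O = -9 + (2*(-4 + O*(3 + O²)))*√O = -9 + (-8 + 2*O*(3 + O²))*√O = -9 + √O*(-8 + 2*O*(3 + O²)))
a(3)*(L(6) + 149) = (2*3)*((-9 + 2*√6*(-4 + 6³ + 3*6)) + 149) = 6*((-9 + 2*√6*(-4 + 216 + 18)) + 149) = 6*((-9 + 2*√6*230) + 149) = 6*((-9 + 460*√6) + 149) = 6*(140 + 460*√6) = 840 + 2760*√6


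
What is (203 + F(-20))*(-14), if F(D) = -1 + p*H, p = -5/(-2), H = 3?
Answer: -2933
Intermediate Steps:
p = 5/2 (p = -5*(-½) = 5/2 ≈ 2.5000)
F(D) = 13/2 (F(D) = -1 + (5/2)*3 = -1 + 15/2 = 13/2)
(203 + F(-20))*(-14) = (203 + 13/2)*(-14) = (419/2)*(-14) = -2933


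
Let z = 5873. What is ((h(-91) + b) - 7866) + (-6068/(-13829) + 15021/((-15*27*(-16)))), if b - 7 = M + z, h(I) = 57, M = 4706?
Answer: 27677705321/9956880 ≈ 2779.8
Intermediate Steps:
b = 10586 (b = 7 + (4706 + 5873) = 7 + 10579 = 10586)
((h(-91) + b) - 7866) + (-6068/(-13829) + 15021/((-15*27*(-16)))) = ((57 + 10586) - 7866) + (-6068/(-13829) + 15021/((-15*27*(-16)))) = (10643 - 7866) + (-6068*(-1/13829) + 15021/((-405*(-16)))) = 2777 + (6068/13829 + 15021/6480) = 2777 + (6068/13829 + 15021*(1/6480)) = 2777 + (6068/13829 + 1669/720) = 2777 + 27449561/9956880 = 27677705321/9956880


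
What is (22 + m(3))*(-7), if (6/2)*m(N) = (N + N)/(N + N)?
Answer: -469/3 ≈ -156.33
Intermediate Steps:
m(N) = ⅓ (m(N) = ((N + N)/(N + N))/3 = ((2*N)/((2*N)))/3 = ((2*N)*(1/(2*N)))/3 = (⅓)*1 = ⅓)
(22 + m(3))*(-7) = (22 + ⅓)*(-7) = (67/3)*(-7) = -469/3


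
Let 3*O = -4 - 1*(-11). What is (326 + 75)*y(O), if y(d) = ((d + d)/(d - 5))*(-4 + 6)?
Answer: -2807/2 ≈ -1403.5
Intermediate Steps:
O = 7/3 (O = (-4 - 1*(-11))/3 = (-4 + 11)/3 = (⅓)*7 = 7/3 ≈ 2.3333)
y(d) = 4*d/(-5 + d) (y(d) = ((2*d)/(-5 + d))*2 = (2*d/(-5 + d))*2 = 4*d/(-5 + d))
(326 + 75)*y(O) = (326 + 75)*(4*(7/3)/(-5 + 7/3)) = 401*(4*(7/3)/(-8/3)) = 401*(4*(7/3)*(-3/8)) = 401*(-7/2) = -2807/2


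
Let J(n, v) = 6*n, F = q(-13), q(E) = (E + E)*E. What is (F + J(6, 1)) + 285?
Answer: 659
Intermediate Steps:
q(E) = 2*E**2 (q(E) = (2*E)*E = 2*E**2)
F = 338 (F = 2*(-13)**2 = 2*169 = 338)
(F + J(6, 1)) + 285 = (338 + 6*6) + 285 = (338 + 36) + 285 = 374 + 285 = 659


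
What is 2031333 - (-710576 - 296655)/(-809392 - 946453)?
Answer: 3566704884154/1755845 ≈ 2.0313e+6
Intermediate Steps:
2031333 - (-710576 - 296655)/(-809392 - 946453) = 2031333 - (-1007231)/(-1755845) = 2031333 - (-1007231)*(-1)/1755845 = 2031333 - 1*1007231/1755845 = 2031333 - 1007231/1755845 = 3566704884154/1755845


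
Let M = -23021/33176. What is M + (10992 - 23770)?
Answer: -423945949/33176 ≈ -12779.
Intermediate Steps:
M = -23021/33176 (M = -23021*1/33176 = -23021/33176 ≈ -0.69390)
M + (10992 - 23770) = -23021/33176 + (10992 - 23770) = -23021/33176 - 12778 = -423945949/33176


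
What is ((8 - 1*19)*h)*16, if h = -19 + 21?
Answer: -352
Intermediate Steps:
h = 2
((8 - 1*19)*h)*16 = ((8 - 1*19)*2)*16 = ((8 - 19)*2)*16 = -11*2*16 = -22*16 = -352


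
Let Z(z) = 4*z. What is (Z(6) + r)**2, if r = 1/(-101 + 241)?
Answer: 11296321/19600 ≈ 576.34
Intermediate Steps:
r = 1/140 ≈ 0.0071429
(Z(6) + r)**2 = (4*6 + 1/140)**2 = (24 + 1/140)**2 = (3361/140)**2 = 11296321/19600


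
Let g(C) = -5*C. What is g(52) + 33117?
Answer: 32857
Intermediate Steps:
g(52) + 33117 = -5*52 + 33117 = -260 + 33117 = 32857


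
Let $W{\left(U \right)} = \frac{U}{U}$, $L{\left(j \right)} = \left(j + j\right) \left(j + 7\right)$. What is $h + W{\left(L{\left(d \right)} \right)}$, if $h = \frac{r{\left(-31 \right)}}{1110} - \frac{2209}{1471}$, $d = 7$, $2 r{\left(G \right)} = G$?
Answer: $- \frac{1683961}{3265620} \approx -0.51566$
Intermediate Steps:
$r{\left(G \right)} = \frac{G}{2}$
$L{\left(j \right)} = 2 j \left(7 + j\right)$
$h = - \frac{4949581}{3265620}$ ($h = \frac{\frac{1}{2} \left(-31\right)}{1110} - \frac{2209}{1471} = \left(- \frac{31}{2}\right) \frac{1}{1110} - \frac{2209}{1471} = - \frac{31}{2220} - \frac{2209}{1471} = - \frac{4949581}{3265620} \approx -1.5157$)
$W{\left(U \right)} = 1$
$h + W{\left(L{\left(d \right)} \right)} = - \frac{4949581}{3265620} + 1 = - \frac{1683961}{3265620}$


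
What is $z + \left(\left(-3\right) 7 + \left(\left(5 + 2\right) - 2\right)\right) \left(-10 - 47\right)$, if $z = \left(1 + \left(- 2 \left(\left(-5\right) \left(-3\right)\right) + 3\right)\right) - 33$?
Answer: $853$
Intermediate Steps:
$z = -59$ ($z = \left(1 + \left(\left(-2\right) 15 + 3\right)\right) - 33 = \left(1 + \left(-30 + 3\right)\right) - 33 = \left(1 - 27\right) - 33 = -26 - 33 = -59$)
$z + \left(\left(-3\right) 7 + \left(\left(5 + 2\right) - 2\right)\right) \left(-10 - 47\right) = -59 + \left(\left(-3\right) 7 + \left(\left(5 + 2\right) - 2\right)\right) \left(-10 - 47\right) = -59 + \left(-21 + \left(7 - 2\right)\right) \left(-57\right) = -59 + \left(-21 + 5\right) \left(-57\right) = -59 - -912 = -59 + 912 = 853$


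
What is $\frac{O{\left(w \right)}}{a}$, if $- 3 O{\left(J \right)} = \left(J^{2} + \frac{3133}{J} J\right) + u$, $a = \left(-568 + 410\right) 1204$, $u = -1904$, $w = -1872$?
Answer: $\frac{3505613}{570696} \approx 6.1427$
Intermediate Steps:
$a = -190232$ ($a = \left(-158\right) 1204 = -190232$)
$O{\left(J \right)} = - \frac{1229}{3} - \frac{J^{2}}{3}$ ($O{\left(J \right)} = - \frac{\left(J^{2} + \frac{3133}{J} J\right) - 1904}{3} = - \frac{\left(J^{2} + 3133\right) - 1904}{3} = - \frac{\left(3133 + J^{2}\right) - 1904}{3} = - \frac{1229 + J^{2}}{3} = - \frac{1229}{3} - \frac{J^{2}}{3}$)
$\frac{O{\left(w \right)}}{a} = \frac{- \frac{1229}{3} - \frac{\left(-1872\right)^{2}}{3}}{-190232} = \left(- \frac{1229}{3} - 1168128\right) \left(- \frac{1}{190232}\right) = \left(- \frac{3505613}{3}\right) \left(- \frac{1}{190232}\right) = \frac{3505613}{570696}$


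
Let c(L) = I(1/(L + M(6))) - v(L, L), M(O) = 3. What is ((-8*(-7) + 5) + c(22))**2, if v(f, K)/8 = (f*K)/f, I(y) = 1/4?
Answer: 210681/16 ≈ 13168.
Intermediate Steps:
I(y) = 1/4 (I(y) = 1*(1/4) = 1/4)
v(f, K) = 8*K (v(f, K) = 8*((f*K)/f) = 8*((K*f)/f) = 8*K)
c(L) = 1/4 - 8*L
((-8*(-7) + 5) + c(22))**2 = ((-8*(-7) + 5) + (1/4 - 8*22))**2 = ((56 + 5) + (1/4 - 176))**2 = (61 - 703/4)**2 = (-459/4)**2 = 210681/16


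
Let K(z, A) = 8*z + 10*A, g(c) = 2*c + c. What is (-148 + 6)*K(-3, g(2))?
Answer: -5112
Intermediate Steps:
g(c) = 3*c
(-148 + 6)*K(-3, g(2)) = (-148 + 6)*(8*(-3) + 10*(3*2)) = -142*(-24 + 10*6) = -142*(-24 + 60) = -142*36 = -5112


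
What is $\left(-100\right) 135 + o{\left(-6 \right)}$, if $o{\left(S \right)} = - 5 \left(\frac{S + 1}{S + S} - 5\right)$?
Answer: $- \frac{161725}{12} \approx -13477.0$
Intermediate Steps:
$o{\left(S \right)} = 25 - \frac{5 \left(1 + S\right)}{2 S}$ ($o{\left(S \right)} = - 5 \left(\frac{1 + S}{2 S} - 5\right) = - 5 \left(-5 + \frac{1 + S}{2 S}\right) = 25 - \frac{5 \left(1 + S\right)}{2 S}$)
$\left(-100\right) 135 + o{\left(-6 \right)} = \left(-100\right) 135 + \frac{5 \left(-1 + 9 \left(-6\right)\right)}{2 \left(-6\right)} = -13500 + \frac{5}{2} \left(- \frac{1}{6}\right) \left(-1 - 54\right) = -13500 + \frac{5}{2} \left(- \frac{1}{6}\right) \left(-55\right) = -13500 + \frac{275}{12} = - \frac{161725}{12}$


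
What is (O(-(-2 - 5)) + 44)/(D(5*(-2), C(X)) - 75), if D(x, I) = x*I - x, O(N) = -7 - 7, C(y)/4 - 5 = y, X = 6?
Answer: -6/101 ≈ -0.059406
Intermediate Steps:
C(y) = 20 + 4*y
O(N) = -14
D(x, I) = -x + I*x (D(x, I) = I*x - x = -x + I*x)
(O(-(-2 - 5)) + 44)/(D(5*(-2), C(X)) - 75) = (-14 + 44)/((5*(-2))*(-1 + (20 + 4*6)) - 75) = 30/(-10*(-1 + (20 + 24)) - 75) = 30/(-10*(-1 + 44) - 75) = 30/(-10*43 - 75) = 30/(-430 - 75) = 30/(-505) = 30*(-1/505) = -6/101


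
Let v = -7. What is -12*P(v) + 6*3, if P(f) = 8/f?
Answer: 222/7 ≈ 31.714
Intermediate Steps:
-12*P(v) + 6*3 = -96/(-7) + 6*3 = -96*(-1)/7 + 18 = -12*(-8/7) + 18 = 96/7 + 18 = 222/7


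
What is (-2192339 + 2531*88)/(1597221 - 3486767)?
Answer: 1969611/1889546 ≈ 1.0424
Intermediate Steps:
(-2192339 + 2531*88)/(1597221 - 3486767) = (-2192339 + 222728)/(-1889546) = -1969611*(-1/1889546) = 1969611/1889546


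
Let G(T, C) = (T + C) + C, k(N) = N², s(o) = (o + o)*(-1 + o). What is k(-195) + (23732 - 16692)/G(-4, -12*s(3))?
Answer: 2774065/73 ≈ 38001.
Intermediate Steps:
s(o) = 2*o*(-1 + o) (s(o) = (2*o)*(-1 + o) = 2*o*(-1 + o))
G(T, C) = T + 2*C (G(T, C) = (C + T) + C = T + 2*C)
k(-195) + (23732 - 16692)/G(-4, -12*s(3)) = (-195)² + (23732 - 16692)/(-4 + 2*(-12*2*3*(-1 + 3))) = 38025 + 7040/(-4 + 2*(-12*2*3*2)) = 38025 + 7040/(-4 + 2*(-12*12)) = 38025 + 7040/(-4 + 2*(-4*36)) = 38025 + 7040/(-4 + 2*(-144)) = 38025 + 7040/(-4 - 288) = 38025 + 7040/(-292) = 38025 + 7040*(-1/292) = 38025 - 1760/73 = 2774065/73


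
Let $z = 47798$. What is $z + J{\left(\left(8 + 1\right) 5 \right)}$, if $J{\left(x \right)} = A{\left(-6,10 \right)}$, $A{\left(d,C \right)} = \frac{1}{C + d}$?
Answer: $\frac{191193}{4} \approx 47798.0$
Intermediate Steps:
$J{\left(x \right)} = \frac{1}{4}$ ($J{\left(x \right)} = \frac{1}{10 - 6} = \frac{1}{4}$)
$z + J{\left(\left(8 + 1\right) 5 \right)} = 47798 + \frac{1}{4} = \frac{191193}{4}$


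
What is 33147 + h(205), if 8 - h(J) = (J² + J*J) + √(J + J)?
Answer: -50895 - √410 ≈ -50915.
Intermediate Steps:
h(J) = 8 - 2*J² - √2*√J (h(J) = 8 - ((J² + J*J) + √(J + J)) = 8 - ((J² + J²) + √(2*J)) = 8 - (2*J² + √2*√J) = 8 + (-2*J² - √2*√J) = 8 - 2*J² - √2*√J)
33147 + h(205) = 33147 + (8 - 2*205² - √2*√205) = 33147 + (8 - 2*42025 - √410) = 33147 + (8 - 84050 - √410) = 33147 + (-84042 - √410) = -50895 - √410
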